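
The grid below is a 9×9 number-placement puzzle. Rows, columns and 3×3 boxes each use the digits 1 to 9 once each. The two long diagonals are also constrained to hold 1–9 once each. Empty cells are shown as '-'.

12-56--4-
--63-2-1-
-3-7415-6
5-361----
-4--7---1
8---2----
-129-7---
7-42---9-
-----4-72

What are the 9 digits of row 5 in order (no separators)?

249875631

r3c1 = 9: row 3 has {1,3,4,5,6,7}; col 1 has {1,5,7,8}; box has {1,2,3,6} → only 9 remains.
r3c3 = 8: row 3 has {1,3,4,5,6,7,9}; col 3 has {2,3,4,6}; box has {1,2,3,6,9}; main diagonal has {1,2,6,7,9} → only 8 remains.
r3c8 = 2: row 3 has {1,3,4,5,6,7,8,9}; col 8 has {1,4,7,9}; box has {1,4,5,6} → only 2 remains.
r4c8 = 8: row 4 has {1,3,5,6}; col 8 has {1,2,4,7,9}; box has {1} → only 8 remains.
r5c3 = 9: row 5 has {1,4,7}; col 3 has {2,3,4,6,8}; box has {3,4,5,8} → only 9 remains.
r5c4 = 8: row 5 has {1,4,7,9}; col 4 has {2,3,5,6,7,9}; box has {1,2,6,7} → only 8 remains.
r6c4 = 4: row 6 has {2,8}; col 4 has {2,3,5,6,7,8,9}; box has {1,2,6,7,8}; anti-diagonal has {1,2,5,7} → only 4 remains.
r9c3 = 5: row 9 has {2,4,7}; col 3 has {2,3,4,6,8,9}; box has {1,2,4,7} → only 5 remains.
r9c4 = 1: row 9 has {2,4,5,7}; col 4 has {2,3,4,5,6,7,8,9}; box has {2,4,7,9} → only 1 remains.
r1c3 = 7: row 1 has {1,2,4,5,6}; col 3 has {2,3,4,5,6,8,9}; box has {1,2,3,6,8,9} → only 7 remains.
r2c1 = 4: row 2 has {1,2,3,6}; col 1 has {1,5,7,8,9}; box has {1,2,3,6,7,8,9} → only 4 remains.
r2c2 = 5: row 2 has {1,2,3,4,6}; col 2 has {1,2,3,4}; box has {1,2,3,4,6,7,8,9}; main diagonal has {1,2,6,7,8,9} → only 5 remains.
r4c2 = 7: row 4 has {1,3,5,6,8}; col 2 has {1,2,3,4,5}; box has {3,4,5,8,9} → only 7 remains.
r4c6 = 9: row 4 has {1,3,5,6,7,8}; col 6 has {1,2,4,7}; box has {1,2,4,6,7,8}; anti-diagonal has {1,2,4,5,7} → only 9 remains.
r4c9 = 4: row 4 has {1,3,5,6,7,8,9}; col 9 has {1,2,6}; box has {1,8} → only 4 remains.
r6c2 = 6: row 6 has {2,4,8}; col 2 has {1,2,3,4,5,7}; box has {3,4,5,7,8,9} → only 6 remains.
r6c3 = 1: row 6 has {2,4,6,8}; col 3 has {2,3,4,5,6,7,8,9}; box has {3,4,5,6,7,8,9} → only 1 remains.
r6c6 = 3: row 6 has {1,2,4,6,8}; col 6 has {1,2,4,7,9}; box has {1,2,4,6,7,8,9}; main diagonal has {1,2,5,6,7,8,9} → only 3 remains.
r6c8 = 5: row 6 has {1,2,3,4,6,8}; col 8 has {1,2,4,7,8,9}; box has {1,4,8} → only 5 remains.
r7c7 = 4: row 7 has {1,2,7,9}; col 7 has {5}; box has {2,7,9}; main diagonal has {1,2,3,5,6,7,8,9} → only 4 remains.
r8c2 = 8: row 8 has {2,4,7,9}; col 2 has {1,2,3,4,5,6,7}; box has {1,2,4,5,7}; anti-diagonal has {1,2,4,5,7,9} → only 8 remains.
r9c2 = 9: row 9 has {1,2,4,5,7}; col 2 has {1,2,3,4,5,6,7,8}; box has {1,2,4,5,7,8} → only 9 remains.
r1c6 = 8: row 1 has {1,2,4,5,6,7}; col 6 has {1,2,3,4,7,9}; box has {1,2,3,4,5,6,7} → only 8 remains.
r1c9 = 3: row 1 has {1,2,4,5,6,7,8}; col 9 has {1,2,4,6}; box has {1,2,4,5,6}; anti-diagonal has {1,2,4,5,7,8,9} → only 3 remains.
r2c5 = 9: row 2 has {1,2,3,4,5,6}; col 5 has {1,2,4,6,7}; box has {1,2,3,4,5,6,7,8} → only 9 remains.
r4c7 = 2: row 4 has {1,3,4,5,6,7,8,9}; col 7 has {4,5}; box has {1,4,5,8} → only 2 remains.
r5c1 = 2: row 5 has {1,4,7,8,9}; col 1 has {1,4,5,7,8,9}; box has {1,3,4,5,6,7,8,9} → only 2 remains.
r5c6 = 5: row 5 has {1,2,4,7,8,9}; col 6 has {1,2,3,4,7,8,9}; box has {1,2,3,4,6,7,8,9} → only 5 remains.
r8c6 = 6: row 8 has {2,4,7,8,9}; col 6 has {1,2,3,4,5,7,8,9}; box has {1,2,4,7,9} → only 6 remains.
r8c9 = 5: row 8 has {2,4,6,7,8,9}; col 9 has {1,2,3,4,6}; box has {2,4,7,9} → only 5 remains.
r9c1 = 6: row 9 has {1,2,4,5,7,9}; col 1 has {1,2,4,5,7,8,9}; box has {1,2,4,5,7,8,9}; anti-diagonal has {1,2,3,4,5,7,8,9} → only 6 remains.
r1c7 = 9: row 1 has {1,2,3,4,5,6,7,8}; col 7 has {2,4,5}; box has {1,2,3,4,5,6} → only 9 remains.
r6c7 = 7: row 6 has {1,2,3,4,5,6,8}; col 7 has {2,4,5,9}; box has {1,2,4,5,8} → only 7 remains.
r6c9 = 9: row 6 has {1,2,3,4,5,6,7,8}; col 9 has {1,2,3,4,5,6}; box has {1,2,4,5,7,8} → only 9 remains.
r7c1 = 3: row 7 has {1,2,4,7,9}; col 1 has {1,2,4,5,6,7,8,9}; box has {1,2,4,5,6,7,8,9} → only 3 remains.
r7c8 = 6: row 7 has {1,2,3,4,7,9}; col 8 has {1,2,4,5,7,8,9}; box has {2,4,5,7,9} → only 6 remains.
r7c9 = 8: row 7 has {1,2,3,4,6,7,9}; col 9 has {1,2,3,4,5,6,9}; box has {2,4,5,6,7,9} → only 8 remains.
r8c5 = 3: row 8 has {2,4,5,6,7,8,9}; col 5 has {1,2,4,6,7,9}; box has {1,2,4,6,7,9} → only 3 remains.
r8c7 = 1: row 8 has {2,3,4,5,6,7,8,9}; col 7 has {2,4,5,7,9}; box has {2,4,5,6,7,8,9} → only 1 remains.
r9c5 = 8: row 9 has {1,2,4,5,6,7,9}; col 5 has {1,2,3,4,6,7,9}; box has {1,2,3,4,6,7,9} → only 8 remains.
r9c7 = 3: row 9 has {1,2,4,5,6,7,8,9}; col 7 has {1,2,4,5,7,9}; box has {1,2,4,5,6,7,8,9} → only 3 remains.
r2c7 = 8: row 2 has {1,2,3,4,5,6,9}; col 7 has {1,2,3,4,5,7,9}; box has {1,2,3,4,5,6,9} → only 8 remains.
r2c9 = 7: row 2 has {1,2,3,4,5,6,8,9}; col 9 has {1,2,3,4,5,6,8,9}; box has {1,2,3,4,5,6,8,9} → only 7 remains.
r5c7 = 6: row 5 has {1,2,4,5,7,8,9}; col 7 has {1,2,3,4,5,7,8,9}; box has {1,2,4,5,7,8,9} → only 6 remains.
r5c8 = 3: row 5 has {1,2,4,5,6,7,8,9}; col 8 has {1,2,4,5,6,7,8,9}; box has {1,2,4,5,6,7,8,9} → only 3 remains.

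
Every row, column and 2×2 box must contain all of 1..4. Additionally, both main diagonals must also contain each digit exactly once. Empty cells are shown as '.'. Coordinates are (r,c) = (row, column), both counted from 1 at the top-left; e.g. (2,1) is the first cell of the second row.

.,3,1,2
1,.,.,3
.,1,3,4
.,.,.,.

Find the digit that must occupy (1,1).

4

(1,1) = 4: row 1 has {1,2,3}; col 1 has {1}; box has {1,3}; main diagonal has {3} → only 4 remains.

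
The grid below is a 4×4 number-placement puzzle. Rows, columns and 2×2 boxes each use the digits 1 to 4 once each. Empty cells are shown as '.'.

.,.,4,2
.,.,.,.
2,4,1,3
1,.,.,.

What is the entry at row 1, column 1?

row 1, column 1 = 3: row 1 has {2,4}; col 1 has {1,2}; box has {} → only 3 remains.

3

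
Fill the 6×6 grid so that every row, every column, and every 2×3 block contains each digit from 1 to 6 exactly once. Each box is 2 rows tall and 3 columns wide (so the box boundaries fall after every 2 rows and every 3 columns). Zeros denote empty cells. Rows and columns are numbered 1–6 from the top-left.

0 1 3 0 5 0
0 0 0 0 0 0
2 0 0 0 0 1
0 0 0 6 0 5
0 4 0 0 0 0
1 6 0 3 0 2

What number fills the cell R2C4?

R3C4 = 4: row 3 has {1,2}; col 4 has {3,6}; box has {1,5,6} → only 4 remains.
R3C5 = 3: row 3 has {1,2,4}; col 5 has {5}; box has {1,4,5,6} → only 3 remains.
R4C2 = 3: row 4 has {5,6}; col 2 has {1,4,6}; box has {2} → only 3 remains.
R4C5 = 2: row 4 has {3,5,6}; col 5 has {3,5}; box has {1,3,4,5,6} → only 2 remains.
R5C6 = 6: row 5 has {4}; col 6 has {1,2,5}; box has {2,3} → only 6 remains.
R6C3 = 5: row 6 has {1,2,3,6}; col 3 has {3}; box has {1,4,6} → only 5 remains.
R6C5 = 4: row 6 has {1,2,3,5,6}; col 5 has {2,3,5}; box has {2,3,6} → only 4 remains.
R1C4 = 2: row 1 has {1,3,5}; col 4 has {3,4,6}; box has {5} → only 2 remains.
R1C6 = 4: row 1 has {1,2,3,5}; col 6 has {1,2,5,6}; box has {2,5} → only 4 remains.
R2C4 = 1: row 2 has {}; col 4 has {2,3,4,6}; box has {2,4,5} → only 1 remains.

1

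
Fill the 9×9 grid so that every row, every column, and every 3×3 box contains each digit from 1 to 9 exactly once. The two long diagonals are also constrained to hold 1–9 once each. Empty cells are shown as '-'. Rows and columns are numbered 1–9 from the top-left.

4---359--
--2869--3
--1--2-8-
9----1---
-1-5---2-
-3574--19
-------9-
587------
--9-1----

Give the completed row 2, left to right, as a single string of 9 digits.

752869143

r1c4 = 1: row 1 has {3,4,5,9}; col 4 has {5,7,8}; box has {2,3,5,6,8,9} → only 1 remains.
r2c1 = 7: row 2 has {2,3,6,8,9}; col 1 has {4,5,9}; box has {1,2,4} → only 7 remains.
r2c2 = 5: row 2 has {2,3,6,7,8,9}; col 2 has {1,3,8}; box has {1,2,4,7}; main diagonal has {1,4} → only 5 remains.
r2c8 = 4: row 2 has {2,3,5,6,7,8,9}; col 8 has {1,2,8,9}; box has {3,8,9}; anti-diagonal has {1,7,8} → only 4 remains.
r3c4 = 4: row 3 has {1,2,8}; col 4 has {1,5,7,8}; box has {1,2,3,5,6,8,9} → only 4 remains.
r3c5 = 7: row 3 has {1,2,4,8}; col 5 has {1,3,4,6}; box has {1,2,3,4,5,6,8,9} → only 7 remains.
r5c5 = 9: row 5 has {1,2,5}; col 5 has {1,3,4,6,7}; box has {1,4,5,7}; main diagonal has {1,4,5}; anti-diagonal has {1,4,7,8} → only 9 remains.
r8c5 = 2: row 8 has {5,7,8}; col 5 has {1,3,4,6,7,9}; box has {1} → only 2 remains.
r1c2 = 6: row 1 has {1,3,4,5,9}; col 2 has {1,3,5,8}; box has {1,2,4,5,7} → only 6 remains.
r1c3 = 8: row 1 has {1,3,4,5,6,9}; col 3 has {1,2,5,7,9}; box has {1,2,4,5,6,7} → only 8 remains.
r1c8 = 7: row 1 has {1,3,4,5,6,8,9}; col 8 has {1,2,4,8,9}; box has {3,4,8,9} → only 7 remains.
r1c9 = 2: row 1 has {1,3,4,5,6,7,8,9}; col 9 has {3,9}; box has {3,4,7,8,9}; anti-diagonal has {1,4,7,8,9} → only 2 remains.
r2c7 = 1: row 2 has {2,3,4,5,6,7,8,9}; col 7 has {9}; box has {2,3,4,7,8,9} → only 1 remains.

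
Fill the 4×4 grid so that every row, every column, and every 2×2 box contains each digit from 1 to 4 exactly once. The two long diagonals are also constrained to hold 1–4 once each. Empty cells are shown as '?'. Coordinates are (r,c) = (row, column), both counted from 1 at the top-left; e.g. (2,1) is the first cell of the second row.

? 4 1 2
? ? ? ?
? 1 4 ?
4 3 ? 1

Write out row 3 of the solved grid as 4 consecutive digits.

(1,1) = 3 (sole candidate).
(2,2) = 2 (sole candidate).
(2,3) = 3 (sole candidate).
(2,4) = 4 (sole candidate).
(3,1) = 2: row 3 has {1,4}; col 1 has {3,4}; box has {1,3,4} → only 2 remains.
(3,4) = 3: row 3 has {1,2,4}; col 4 has {1,2,4}; box has {1,4} → only 3 remains.

2143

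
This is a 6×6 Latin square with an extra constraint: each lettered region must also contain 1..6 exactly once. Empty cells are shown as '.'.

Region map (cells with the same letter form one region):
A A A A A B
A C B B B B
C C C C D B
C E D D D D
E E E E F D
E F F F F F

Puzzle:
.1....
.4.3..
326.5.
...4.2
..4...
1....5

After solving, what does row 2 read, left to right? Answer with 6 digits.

r3c4 = 1: row 3 has {2,3,5,6}; col 4 has {3,4}; region has {2,3,4,6} → only 1 remains.
r3c6 = 4: row 3 has {1,2,3,5,6}; col 6 has {2,5}; region has {3} → only 4 remains.
r4c1 = 5: row 4 has {2,4}; col 1 has {1,3}; region has {1,2,3,4,6} → only 5 remains.
r1c6 = 6: row 1 has {1}; col 6 has {2,4,5}; region has {3,4} → only 6 remains.
r2c6 = 1: row 2 has {3,4}; col 6 has {2,4,5,6}; region has {3,4,6} → only 1 remains.
r5c6 = 3: row 5 has {4}; col 6 has {1,2,4,5,6}; region has {2,4,5} → only 3 remains.
r2c5 = 2: row 2 has {1,3,4}; col 5 has {5}; region has {1,3,4,6} → only 2 remains.
r4c3 = 1: row 4 has {2,4,5}; col 3 has {4,6}; region has {2,3,4,5} → only 1 remains.
r4c5 = 6: row 4 has {1,2,4,5}; col 5 has {2,5}; region has {1,2,3,4,5} → only 6 remains.
r5c5 = 1: row 5 has {3,4}; col 5 has {2,5,6}; region has {5} → only 1 remains.
r2c1 = 6: row 2 has {1,2,3,4}; col 1 has {1,3,5}; region has {1} → only 6 remains.
r2c3 = 5: row 2 has {1,2,3,4,6}; col 3 has {1,4,6}; region has {1,2,3,4,6} → only 5 remains.

645321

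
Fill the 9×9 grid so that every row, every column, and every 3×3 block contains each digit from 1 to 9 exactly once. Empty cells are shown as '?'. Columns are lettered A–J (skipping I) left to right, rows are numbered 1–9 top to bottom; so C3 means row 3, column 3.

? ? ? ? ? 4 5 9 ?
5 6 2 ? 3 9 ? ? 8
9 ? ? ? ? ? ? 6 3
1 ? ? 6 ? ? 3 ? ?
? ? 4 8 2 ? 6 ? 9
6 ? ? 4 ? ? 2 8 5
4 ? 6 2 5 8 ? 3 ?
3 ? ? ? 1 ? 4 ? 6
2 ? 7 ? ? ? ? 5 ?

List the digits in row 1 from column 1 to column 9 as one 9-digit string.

873164592

A5 = 7 (sole candidate).
H5 = 1 (sole candidate).
F8 = 7 (sole candidate).
H8 = 2 (sole candidate).
J9 = 1 (sole candidate).
A1 = 8: row 1 has {4,5,9}; col 1 has {1,2,3,4,5,6,7,9}; box has {2,5,6,9} → only 8 remains.
C3 = 1 (sole candidate).
G3 = 7 (sole candidate).
F4 = 5 (sole candidate).
F5 = 3 (sole candidate).
F6 = 1 (sole candidate).
G7 = 9 (sole candidate).
J7 = 7 (sole candidate).
D8 = 9 (sole candidate).
D9 = 3 (sole candidate).
F9 = 6 (sole candidate).
G9 = 8 (sole candidate).
C1 = 3: row 1 has {4,5,8,9}; col 3 has {1,2,4,6,7}; box has {1,2,5,6,8,9} → only 3 remains.
J1 = 2: row 1 has {3,4,5,8,9}; col 9 has {1,3,5,6,7,8,9}; box has {3,5,6,7,8,9} → only 2 remains.
G2 = 1 (sole candidate).
H2 = 4 (sole candidate).
B3 = 4 (sole candidate).
D3 = 5 (sole candidate).
E3 = 8 (sole candidate).
F3 = 2 (sole candidate).
H4 = 7 (sole candidate).
J4 = 4 (sole candidate).
B5 = 5 (sole candidate).
C6 = 9 (sole candidate).
E6 = 7 (sole candidate).
B7 = 1 (sole candidate).
B8 = 8 (sole candidate).
C8 = 5 (sole candidate).
B9 = 9 (sole candidate).
E9 = 4 (sole candidate).
B1 = 7: row 1 has {2,3,4,5,8,9}; col 2 has {1,4,5,6,8,9}; box has {1,2,3,4,5,6,8,9} → only 7 remains.
D1 = 1: row 1 has {2,3,4,5,7,8,9}; col 4 has {2,3,4,5,6,8,9}; box has {2,3,4,5,8,9} → only 1 remains.
E1 = 6: row 1 has {1,2,3,4,5,7,8,9}; col 5 has {1,2,3,4,5,7,8}; box has {1,2,3,4,5,8,9} → only 6 remains.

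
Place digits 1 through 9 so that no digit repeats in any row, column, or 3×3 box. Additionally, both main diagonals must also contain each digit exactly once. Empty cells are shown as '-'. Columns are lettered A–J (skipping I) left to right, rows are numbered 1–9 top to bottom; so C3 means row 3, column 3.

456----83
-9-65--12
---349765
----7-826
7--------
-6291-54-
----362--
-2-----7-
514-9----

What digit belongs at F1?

1

E1 = 2 (sole candidate).
G1 = 9 (sole candidate).
G2 = 4 (sole candidate).
B3 = 8 (sole candidate).
C3 = 1 (sole candidate).
D4 = 5 (sole candidate).
F4 = 4 (sole candidate).
J6 = 7 (sole candidate).
B7 = 7 (sole candidate).
C7 = 8 (sole candidate).
E8 = 8 (sole candidate).
H9 = 3 (sole candidate).
J9 = 8 (sole candidate).
A2 = 3 (sole candidate).
C2 = 7 (sole candidate).
F2 = 8 (sole candidate).
A3 = 2 (sole candidate).
B4 = 3 (sole candidate).
C4 = 9 (sole candidate).
B5 = 4 (sole candidate).
C5 = 5 (sole candidate).
E5 = 6 (sole candidate).
H5 = 9 (sole candidate).
J5 = 1 (sole candidate).
A6 = 8 (sole candidate).
F6 = 3 (sole candidate).
A7 = 9 (sole candidate).
H7 = 5 (sole candidate).
J7 = 4 (sole candidate).
A8 = 6 (sole candidate).
C8 = 3 (sole candidate).
G8 = 1 (sole candidate).
J8 = 9 (sole candidate).
G9 = 6 (sole candidate).
A4 = 1 (sole candidate).
F5 = 2 (sole candidate).
G5 = 3 (sole candidate).
D7 = 1 (sole candidate).
D8 = 4 (sole candidate).
F8 = 5 (sole candidate).
F9 = 7 (sole candidate).
D1 = 7 (sole candidate).
F1 = 1: row 1 has {2,3,4,5,6,7,8,9}; col 6 has {2,3,4,5,6,7,8,9}; box has {2,3,4,5,6,7,8,9} → only 1 remains.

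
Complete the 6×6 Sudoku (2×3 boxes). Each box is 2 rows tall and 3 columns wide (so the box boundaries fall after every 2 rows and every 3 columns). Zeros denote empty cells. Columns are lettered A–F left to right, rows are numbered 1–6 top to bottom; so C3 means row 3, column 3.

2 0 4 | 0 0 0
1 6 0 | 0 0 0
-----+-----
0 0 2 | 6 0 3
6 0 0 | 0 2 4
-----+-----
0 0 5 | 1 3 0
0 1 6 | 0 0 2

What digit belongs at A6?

C2 = 3: row 2 has {1,6}; col 3 has {2,4,5,6}; box has {1,2,4,6} → only 3 remains.
F2 = 5: row 2 has {1,3,6}; col 6 has {2,3,4}; box has {} → only 5 remains.
C4 = 1: row 4 has {2,4,6}; col 3 has {2,3,4,5,6}; box has {2,6} → only 1 remains.
D4 = 5: row 4 has {1,2,4,6}; col 4 has {1,6}; box has {2,3,4,6} → only 5 remains.
A5 = 4: row 5 has {1,3,5}; col 1 has {1,2,6}; box has {1,5,6} → only 4 remains.
B5 = 2: row 5 has {1,3,4,5}; col 2 has {1,6}; box has {1,4,5,6} → only 2 remains.
F5 = 6: row 5 has {1,2,3,4,5}; col 6 has {2,3,4,5}; box has {1,2,3} → only 6 remains.
A6 = 3: row 6 has {1,2,6}; col 1 has {1,2,4,6}; box has {1,2,4,5,6} → only 3 remains.

3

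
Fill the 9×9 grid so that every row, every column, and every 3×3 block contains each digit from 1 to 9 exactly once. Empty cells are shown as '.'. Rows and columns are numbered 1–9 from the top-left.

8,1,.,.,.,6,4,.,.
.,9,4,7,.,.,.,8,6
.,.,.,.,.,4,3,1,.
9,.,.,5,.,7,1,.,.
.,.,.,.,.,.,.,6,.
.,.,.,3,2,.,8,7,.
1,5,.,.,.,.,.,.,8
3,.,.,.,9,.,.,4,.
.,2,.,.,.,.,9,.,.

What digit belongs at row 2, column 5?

row 7, column 3 = 9: in row 7, 9 can only go here (every other open cell in that row sees a 9).
row 1, column 8 = 9: in column 8, 9 can only go here (every other open cell in that column sees a 9).
row 1, column 4 = 2: row 1 has {1,4,6,8,9}; col 4 has {3,5,7}; box has {4,6,7} → only 2 remains.
row 3, column 4 = 9: in row 3, 9 can only go here (every other open cell in that row sees a 9).
row 3, column 5 = 8: in row 3, 8 can only go here (every other open cell in that row sees an 8).
row 9, column 8 = 5: in column 8, 5 can only go here (every other open cell in that column sees a 5).
row 8, column 6 = 5: in row 8, 5 can only go here (every other open cell in that row sees a 5).
row 7, column 6 = 2: in column 6, 2 can only go here (every other open cell in that column sees a 2).
row 7, column 8 = 3: row 7 has {1,2,5,8,9}; col 8 has {1,4,5,6,7,8,9}; box has {4,5,8,9} → only 3 remains.
row 4, column 8 = 2: row 4 has {1,5,7,9}; col 8 has {1,3,4,5,6,7,8,9}; box has {1,6,7,8} → only 2 remains.
row 5, column 7 = 5: row 5 has {6}; col 7 has {1,3,4,8,9}; box has {1,2,6,7,8} → only 5 remains.
row 2, column 7 = 2: row 2 has {4,6,7,8,9}; col 7 has {1,3,4,5,8,9}; box has {1,3,4,6,8,9} → only 2 remains.
row 2, column 1 = 5: row 2 has {2,4,6,7,8,9}; col 1 has {1,3,8,9}; box has {1,4,8,9} → only 5 remains.
row 3, column 9 = 5: in row 3, 5 can only go here (every other open cell in that row sees a 5).
row 1, column 9 = 7: row 1 has {1,2,4,6,8,9}; col 9 has {5,6,8}; box has {1,2,3,4,5,6,8,9} → only 7 remains.
row 9, column 9 = 1: row 9 has {2,5,9}; col 9 has {5,6,7,8}; box has {3,4,5,8,9} → only 1 remains.
row 1, column 3 = 3: row 1 has {1,2,4,6,7,8,9}; col 3 has {4,9}; box has {1,4,5,8,9} → only 3 remains.
row 1, column 5 = 5: row 1 has {1,2,3,4,6,7,8,9}; col 5 has {2,8,9}; box has {2,4,6,7,8,9} → only 5 remains.
row 8, column 9 = 2: row 8 has {3,4,5,9}; col 9 has {1,5,6,7,8}; box has {1,3,4,5,8,9} → only 2 remains.
row 6, column 3 = 5: in row 6, 5 can only go here (every other open cell in that row sees a 5).
row 6, column 6 = 1: in row 6, 1 can only go here (every other open cell in that row sees a 1).
row 2, column 6 = 3: row 2 has {2,4,5,6,7,8,9}; col 6 has {1,2,4,5,6,7}; box has {2,4,5,6,7,8,9} → only 3 remains.
row 5, column 5 = 4: row 5 has {5,6}; col 5 has {2,5,8,9}; box has {1,2,3,5,7} → only 4 remains.
row 9, column 6 = 8: row 9 has {1,2,5,9}; col 6 has {1,2,3,4,5,6,7}; box has {2,5,9} → only 8 remains.
row 2, column 5 = 1: row 2 has {2,3,4,5,6,7,8,9}; col 5 has {2,4,5,8,9}; box has {2,3,4,5,6,7,8,9} → only 1 remains.

1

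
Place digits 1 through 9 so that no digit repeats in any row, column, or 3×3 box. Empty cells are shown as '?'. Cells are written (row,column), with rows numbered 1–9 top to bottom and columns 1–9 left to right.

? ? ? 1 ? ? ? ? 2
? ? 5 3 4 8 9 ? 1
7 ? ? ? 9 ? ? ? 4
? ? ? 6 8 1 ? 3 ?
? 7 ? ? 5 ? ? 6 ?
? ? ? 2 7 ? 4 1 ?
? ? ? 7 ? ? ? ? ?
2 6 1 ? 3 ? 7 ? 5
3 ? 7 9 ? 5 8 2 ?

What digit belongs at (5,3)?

(1,5) = 6: row 1 has {1,2}; col 5 has {3,4,5,7,8,9}; box has {1,3,4,8,9} → only 6 remains.
(1,6) = 7: row 1 has {1,2,6}; col 6 has {1,5,8}; box has {1,3,4,6,8,9} → only 7 remains.
(2,1) = 6: row 2 has {1,3,4,5,8,9}; col 1 has {2,3,7}; box has {5,7} → only 6 remains.
(2,2) = 2: row 2 has {1,3,4,5,6,8,9}; col 2 has {6,7}; box has {5,6,7} → only 2 remains.
(2,8) = 7: row 2 has {1,2,3,4,5,6,8,9}; col 8 has {1,2,3,6}; box has {1,2,4,9} → only 7 remains.
(3,4) = 5: row 3 has {4,7,9}; col 4 has {1,2,3,6,7,9}; box has {1,3,4,6,7,8,9} → only 5 remains.
(3,6) = 2: row 3 has {4,5,7,9}; col 6 has {1,5,7,8}; box has {1,3,4,5,6,7,8,9} → only 2 remains.
(3,8) = 8: row 3 has {2,4,5,7,9}; col 8 has {1,2,3,6,7}; box has {1,2,4,7,9} → only 8 remains.
(5,4) = 4: row 5 has {5,6,7}; col 4 has {1,2,3,5,6,7,9}; box has {1,2,5,6,7,8} → only 4 remains.
(5,7) = 2: row 5 has {4,5,6,7}; col 7 has {4,7,8,9}; box has {1,3,4,6} → only 2 remains.
(8,4) = 8: row 8 has {1,2,3,5,6,7}; col 4 has {1,2,3,4,5,6,7,9}; box has {3,5,7,9} → only 8 remains.
(8,6) = 4: row 8 has {1,2,3,5,6,7,8}; col 6 has {1,2,5,7,8}; box has {3,5,7,8,9} → only 4 remains.
(8,8) = 9: row 8 has {1,2,3,4,5,6,7,8}; col 8 has {1,2,3,6,7,8}; box has {2,5,7,8} → only 9 remains.
(9,2) = 4: row 9 has {2,3,5,7,8,9}; col 2 has {2,6,7}; box has {1,2,3,6,7} → only 4 remains.
(9,5) = 1: row 9 has {2,3,4,5,7,8,9}; col 5 has {3,4,5,6,7,8,9}; box has {3,4,5,7,8,9} → only 1 remains.
(9,9) = 6: row 9 has {1,2,3,4,5,7,8,9}; col 9 has {1,2,4,5}; box has {2,5,7,8,9} → only 6 remains.
(1,8) = 5: row 1 has {1,2,6,7}; col 8 has {1,2,3,6,7,8,9}; box has {1,2,4,7,8,9} → only 5 remains.
(3,3) = 3: row 3 has {2,4,5,7,8,9}; col 3 has {1,5,7}; box has {2,5,6,7} → only 3 remains.
(3,7) = 6: row 3 has {2,3,4,5,7,8,9}; col 7 has {2,4,7,8,9}; box has {1,2,4,5,7,8,9} → only 6 remains.
(4,7) = 5: row 4 has {1,3,6,8}; col 7 has {2,4,6,7,8,9}; box has {1,2,3,4,6} → only 5 remains.
(7,5) = 2: row 7 has {7}; col 5 has {1,3,4,5,6,7,8,9}; box has {1,3,4,5,7,8,9} → only 2 remains.
(7,6) = 6: row 7 has {2,7}; col 6 has {1,2,4,5,7,8}; box has {1,2,3,4,5,7,8,9} → only 6 remains.
(7,8) = 4: row 7 has {2,6,7}; col 8 has {1,2,3,5,6,7,8,9}; box has {2,5,6,7,8,9} → only 4 remains.
(7,9) = 3: row 7 has {2,4,6,7}; col 9 has {1,2,4,5,6}; box has {2,4,5,6,7,8,9} → only 3 remains.
(1,7) = 3: row 1 has {1,2,5,6,7}; col 7 has {2,4,5,6,7,8,9}; box has {1,2,4,5,6,7,8,9} → only 3 remains.
(3,2) = 1: row 3 has {2,3,4,5,6,7,8,9}; col 2 has {2,4,6,7}; box has {2,3,5,6,7} → only 1 remains.
(4,2) = 9: row 4 has {1,3,5,6,8}; col 2 has {1,2,4,6,7}; box has {7} → only 9 remains.
(4,9) = 7: row 4 has {1,3,5,6,8,9}; col 9 has {1,2,3,4,5,6}; box has {1,2,3,4,5,6} → only 7 remains.
(5,3) = 8: row 5 has {2,4,5,6,7}; col 3 has {1,3,5,7}; box has {7,9} → only 8 remains.

8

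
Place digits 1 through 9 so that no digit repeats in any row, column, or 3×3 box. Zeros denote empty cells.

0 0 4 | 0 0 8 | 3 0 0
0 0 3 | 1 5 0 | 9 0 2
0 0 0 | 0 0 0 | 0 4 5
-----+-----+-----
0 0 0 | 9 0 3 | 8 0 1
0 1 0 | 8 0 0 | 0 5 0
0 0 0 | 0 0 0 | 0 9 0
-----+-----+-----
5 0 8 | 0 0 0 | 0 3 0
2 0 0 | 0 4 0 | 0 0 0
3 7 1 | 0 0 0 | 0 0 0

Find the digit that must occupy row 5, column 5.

row 1, column 2 = 5: in row 1, 5 can only go here (every other open cell in that row sees a 5).
row 2, column 6 = 4: in row 2, 4 can only go here (every other open cell in that row sees a 4).
row 4, column 3 = 5: in row 4, 5 can only go here (every other open cell in that row sees a 5).
row 5, column 9 = 3: in row 5, 3 can only go here (every other open cell in that row sees a 3).
row 6, column 2 = 3: in row 6, 3 can only go here (every other open cell in that row sees a 3).
row 6, column 1 = 8: in row 6, 8 can only go here (every other open cell in that row sees an 8).
row 3, column 2 = 8: in row 3, 8 can only go here (every other open cell in that row sees an 8).
row 2, column 2 = 6: row 2 has {1,2,3,4,5,9}; col 2 has {1,3,5,7,8}; box has {3,4,5,8} → only 6 remains.
row 8, column 2 = 9: row 8 has {2,4}; col 2 has {1,3,5,6,7,8}; box has {1,2,3,5,7,8} → only 9 remains.
row 8, column 3 = 6: row 8 has {2,4,9}; col 3 has {1,3,4,5,8}; box has {1,2,3,5,7,8,9} → only 6 remains.
row 2, column 1 = 7: row 2 has {1,2,3,4,5,6,9}; col 1 has {2,3,5,8}; box has {3,4,5,6,8} → only 7 remains.
row 2, column 8 = 8: row 2 has {1,2,3,4,5,6,7,9}; col 8 has {3,4,5,9}; box has {2,3,4,5,9} → only 8 remains.
row 7, column 2 = 4: row 7 has {3,5,8}; col 2 has {1,3,5,6,7,8,9}; box has {1,2,3,5,6,7,8,9} → only 4 remains.
row 4, column 2 = 2: row 4 has {1,3,5,8,9}; col 2 has {1,3,4,5,6,7,8,9}; box has {1,3,5,8} → only 2 remains.
row 6, column 3 = 7: row 6 has {3,8,9}; col 3 has {1,3,4,5,6,8}; box has {1,2,3,5,8} → only 7 remains.
row 5, column 3 = 9: row 5 has {1,3,5,8}; col 3 has {1,3,4,5,6,7,8}; box has {1,2,3,5,7,8} → only 9 remains.
row 3, column 3 = 2: row 3 has {4,5,8}; col 3 has {1,3,4,5,6,7,8,9}; box has {3,4,5,6,7,8} → only 2 remains.
row 4, column 1 = 4: in row 4, 4 can only go here (every other open cell in that row sees a 4).
row 5, column 1 = 6: row 5 has {1,3,5,8,9}; col 1 has {2,3,4,5,7,8}; box has {1,2,3,4,5,7,8,9} → only 6 remains.
row 5, column 7 = 4: in row 5, 4 can only go here (every other open cell in that row sees a 4).
row 6, column 9 = 6: row 6 has {3,7,8,9}; col 9 has {1,2,3,5}; box has {1,3,4,5,8,9} → only 6 remains.
row 1, column 9 = 7: row 1 has {3,4,5,8}; col 9 has {1,2,3,5,6}; box has {2,3,4,5,8,9} → only 7 remains.
row 4, column 8 = 7: row 4 has {1,2,3,4,5,8,9}; col 8 has {3,4,5,8,9}; box has {1,3,4,5,6,8,9} → only 7 remains.
row 6, column 7 = 2: row 6 has {3,6,7,8,9}; col 7 has {3,4,8,9}; box has {1,3,4,5,6,7,8,9} → only 2 remains.
row 7, column 9 = 9: row 7 has {3,4,5,8}; col 9 has {1,2,3,5,6,7}; box has {3} → only 9 remains.
row 8, column 8 = 1: row 8 has {2,4,6,9}; col 8 has {3,4,5,7,8,9}; box has {3,9} → only 1 remains.
row 8, column 9 = 8: row 8 has {1,2,4,6,9}; col 9 has {1,2,3,5,6,7,9}; box has {1,3,9} → only 8 remains.
row 9, column 9 = 4: row 9 has {1,3,7}; col 9 has {1,2,3,5,6,7,8,9}; box has {1,3,8,9} → only 4 remains.
row 1, column 8 = 6: row 1 has {3,4,5,7,8}; col 8 has {1,3,4,5,7,8,9}; box has {2,3,4,5,7,8,9} → only 6 remains.
row 3, column 7 = 1: row 3 has {2,4,5,8}; col 7 has {2,3,4,8,9}; box has {2,3,4,5,6,7,8,9} → only 1 remains.
row 4, column 5 = 6: row 4 has {1,2,3,4,5,7,8,9}; col 5 has {4,5}; box has {3,8,9} → only 6 remains.
row 6, column 5 = 1: row 6 has {2,3,6,7,8,9}; col 5 has {4,5,6}; box has {3,6,8,9} → only 1 remains.
row 6, column 6 = 5: row 6 has {1,2,3,6,7,8,9}; col 6 has {3,4,8}; box has {1,3,6,8,9} → only 5 remains.
row 8, column 6 = 7: row 8 has {1,2,4,6,8,9}; col 6 has {3,4,5,8}; box has {4} → only 7 remains.
row 8, column 7 = 5: row 8 has {1,2,4,6,7,8,9}; col 7 has {1,2,3,4,8,9}; box has {1,3,4,8,9} → only 5 remains.
row 9, column 7 = 6: row 9 has {1,3,4,7}; col 7 has {1,2,3,4,5,8,9}; box has {1,3,4,5,8,9} → only 6 remains.
row 9, column 8 = 2: row 9 has {1,3,4,6,7}; col 8 has {1,3,4,5,6,7,8,9}; box has {1,3,4,5,6,8,9} → only 2 remains.
row 1, column 4 = 2: row 1 has {3,4,5,6,7,8}; col 4 has {1,8,9}; box has {1,4,5,8} → only 2 remains.
row 1, column 5 = 9: row 1 has {2,3,4,5,6,7,8}; col 5 has {1,4,5,6}; box has {1,2,4,5,8} → only 9 remains.
row 3, column 1 = 9: row 3 has {1,2,4,5,8}; col 1 has {2,3,4,5,6,7,8}; box has {2,3,4,5,6,7,8} → only 9 remains.
row 3, column 6 = 6: row 3 has {1,2,4,5,8,9}; col 6 has {3,4,5,7,8}; box has {1,2,4,5,8,9} → only 6 remains.
row 5, column 6 = 2: row 5 has {1,3,4,5,6,8,9}; col 6 has {3,4,5,6,7,8}; box has {1,3,5,6,8,9} → only 2 remains.
row 6, column 4 = 4: row 6 has {1,2,3,5,6,7,8,9}; col 4 has {1,2,8,9}; box has {1,2,3,5,6,8,9} → only 4 remains.
row 7, column 4 = 6: row 7 has {3,4,5,8,9}; col 4 has {1,2,4,8,9}; box has {4,7} → only 6 remains.
row 7, column 5 = 2: row 7 has {3,4,5,6,8,9}; col 5 has {1,4,5,6,9}; box has {4,6,7} → only 2 remains.
row 7, column 6 = 1: row 7 has {2,3,4,5,6,8,9}; col 6 has {2,3,4,5,6,7,8}; box has {2,4,6,7} → only 1 remains.
row 7, column 7 = 7: row 7 has {1,2,3,4,5,6,8,9}; col 7 has {1,2,3,4,5,6,8,9}; box has {1,2,3,4,5,6,8,9} → only 7 remains.
row 8, column 4 = 3: row 8 has {1,2,4,5,6,7,8,9}; col 4 has {1,2,4,6,8,9}; box has {1,2,4,6,7} → only 3 remains.
row 9, column 4 = 5: row 9 has {1,2,3,4,6,7}; col 4 has {1,2,3,4,6,8,9}; box has {1,2,3,4,6,7} → only 5 remains.
row 9, column 5 = 8: row 9 has {1,2,3,4,5,6,7}; col 5 has {1,2,4,5,6,9}; box has {1,2,3,4,5,6,7} → only 8 remains.
row 9, column 6 = 9: row 9 has {1,2,3,4,5,6,7,8}; col 6 has {1,2,3,4,5,6,7,8}; box has {1,2,3,4,5,6,7,8} → only 9 remains.
row 1, column 1 = 1: row 1 has {2,3,4,5,6,7,8,9}; col 1 has {2,3,4,5,6,7,8,9}; box has {2,3,4,5,6,7,8,9} → only 1 remains.
row 3, column 4 = 7: row 3 has {1,2,4,5,6,8,9}; col 4 has {1,2,3,4,5,6,8,9}; box has {1,2,4,5,6,8,9} → only 7 remains.
row 3, column 5 = 3: row 3 has {1,2,4,5,6,7,8,9}; col 5 has {1,2,4,5,6,8,9}; box has {1,2,4,5,6,7,8,9} → only 3 remains.
row 5, column 5 = 7: row 5 has {1,2,3,4,5,6,8,9}; col 5 has {1,2,3,4,5,6,8,9}; box has {1,2,3,4,5,6,8,9} → only 7 remains.

7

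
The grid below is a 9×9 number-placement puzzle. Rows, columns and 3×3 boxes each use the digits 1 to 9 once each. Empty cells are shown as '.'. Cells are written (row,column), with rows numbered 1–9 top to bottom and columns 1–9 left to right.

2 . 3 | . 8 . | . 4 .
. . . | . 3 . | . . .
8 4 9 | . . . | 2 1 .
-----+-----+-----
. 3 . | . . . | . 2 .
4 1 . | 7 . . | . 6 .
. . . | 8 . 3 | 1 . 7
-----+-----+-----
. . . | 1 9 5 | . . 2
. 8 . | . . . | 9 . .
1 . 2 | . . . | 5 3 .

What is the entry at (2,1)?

6

(8,8) = 7 (sole candidate).
(7,8) = 8 (sole candidate).
(1,6) = 1 (hidden single in row 1).
(2,3) = 1 (hidden single in row 2).
(3,9) = 3 (hidden single in row 3).
(4,5) = 1 (hidden single in row 4).
(5,7) = 3 (hidden single in row 5).
(6,5) = 4 (hidden single in row 6).
(6,2) = 2 (hidden single in row 6).
(7,1) = 3 (hidden single in row 7).
(8,9) = 1 (hidden single in row 8).
(8,4) = 3 (hidden single in row 8).
(9,6) = 8 (hidden single in row 9).
(9,2) = 9 (hidden single in row 9).
(9,5) = 7 (hidden single in row 9).
(3,6) = 7 (hidden single in row 3).
(2,4) = 2 (hidden single in column 4).
(2,6) = 4 (hidden single in row 2).
(8,3) = 4 (hidden single in row 8).
(7,7) = 4 (hidden single in row 7).
(4,7) = 8 (sole candidate).
(9,9) = 6 (sole candidate).
(9,4) = 4 (sole candidate).
(2,9) = 8 (hidden single in row 2).
(2,8) = 9 (hidden single in row 2).
(1,9) = 5 (sole candidate).
(5,9) = 9 (sole candidate).
(6,8) = 5 (sole candidate).
(4,9) = 4 (sole candidate).
(5,6) = 2 (sole candidate).
(6,3) = 6 (sole candidate).
(7,3) = 7 (sole candidate).
(8,6) = 6 (sole candidate).
(4,3) = 5 (sole candidate).
(4,6) = 9 (sole candidate).
(5,3) = 8 (sole candidate).
(5,5) = 5 (sole candidate).
(6,1) = 9 (sole candidate).
(7,2) = 6 (sole candidate).
(8,1) = 5 (sole candidate).
(8,5) = 2 (sole candidate).
(1,2) = 7 (sole candidate).
(1,7) = 6 (sole candidate).
(2,1) = 6: row 2 has {1,2,3,4,8,9}; col 1 has {1,2,3,4,5,8,9}; box has {1,2,3,4,7,8,9} → only 6 remains.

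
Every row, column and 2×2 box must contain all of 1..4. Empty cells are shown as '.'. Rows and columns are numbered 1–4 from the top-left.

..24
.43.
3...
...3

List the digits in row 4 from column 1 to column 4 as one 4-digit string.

r1c1 = 1: row 1 has {2,4}; col 1 has {3}; box has {4} → only 1 remains.
r1c2 = 3: row 1 has {1,2,4}; col 2 has {4}; box has {1,4} → only 3 remains.
r2c1 = 2: row 2 has {3,4}; col 1 has {1,3}; box has {1,3,4} → only 2 remains.
r2c4 = 1: row 2 has {2,3,4}; col 4 has {3,4}; box has {2,3,4} → only 1 remains.
r3c4 = 2: row 3 has {3}; col 4 has {1,3,4}; box has {3} → only 2 remains.
r4c1 = 4: row 4 has {3}; col 1 has {1,2,3}; box has {3} → only 4 remains.
r4c3 = 1: row 4 has {3,4}; col 3 has {2,3}; box has {2,3} → only 1 remains.
r3c2 = 1: row 3 has {2,3}; col 2 has {3,4}; box has {3,4} → only 1 remains.
r3c3 = 4: row 3 has {1,2,3}; col 3 has {1,2,3}; box has {1,2,3} → only 4 remains.
r4c2 = 2: row 4 has {1,3,4}; col 2 has {1,3,4}; box has {1,3,4} → only 2 remains.

4213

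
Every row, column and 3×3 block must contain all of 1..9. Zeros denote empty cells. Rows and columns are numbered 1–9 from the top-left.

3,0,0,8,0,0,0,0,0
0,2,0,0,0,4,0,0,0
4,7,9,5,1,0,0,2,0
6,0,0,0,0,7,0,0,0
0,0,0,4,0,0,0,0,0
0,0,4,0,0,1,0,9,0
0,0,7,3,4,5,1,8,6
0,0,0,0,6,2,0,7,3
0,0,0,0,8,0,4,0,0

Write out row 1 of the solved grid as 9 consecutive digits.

351826749

R3C9 = 8 (sole candidate).
R7C2 = 9 (sole candidate).
R9C6 = 9 (sole candidate).
R9C8 = 5 (sole candidate).
R9C9 = 2 (sole candidate).
R1C6 = 6: row 1 has {3,8}; col 6 has {1,2,4,5,7,9}; box has {1,4,5,8} → only 6 remains.
R3C6 = 3 (sole candidate).
R3C7 = 6 (sole candidate).
R5C6 = 8 (sole candidate).
R7C1 = 2 (sole candidate).
R8C4 = 1 (sole candidate).
R8C7 = 9 (sole candidate).
R9C1 = 1 (sole candidate).
R9C4 = 7 (sole candidate).
R2C4 = 9 (sole candidate).
R2C5 = 7 (sole candidate).
R4C4 = 2 (sole candidate).
R6C4 = 6 (sole candidate).
R1C5 = 2: row 1 has {3,6,8}; col 5 has {1,4,6,7,8}; box has {1,3,4,5,6,7,8,9} → only 2 remains.
R1C9 = 9: in row 1, 9 can only go here (every other open cell in that row sees a 9).
R1C8 = 4: in row 1, 4 can only go here (every other open cell in that row sees a 4).
R1C7 = 7: in row 1, 7 can only go here (every other open cell in that row sees a 7).
R2C3 = 6 (hidden single in row 2).
R9C3 = 3 (sole candidate).
R9C2 = 6 (sole candidate).
R2C1 = 8 (hidden single in row 2).
R8C1 = 5 (sole candidate).
R8C3 = 8 (sole candidate).
R6C1 = 7 (sole candidate).
R6C9 = 5 (sole candidate).
R8C2 = 4 (sole candidate).
R2C9 = 1 (sole candidate).
R4C9 = 4 (sole candidate).
R5C1 = 9 (sole candidate).
R5C9 = 7 (sole candidate).
R6C5 = 3 (sole candidate).
R2C8 = 3 (sole candidate).
R4C8 = 1 (sole candidate).
R5C5 = 5 (sole candidate).
R5C8 = 6 (sole candidate).
R6C2 = 8 (sole candidate).
R6C7 = 2 (sole candidate).
R2C7 = 5 (sole candidate).
R4C3 = 5 (sole candidate).
R4C5 = 9 (sole candidate).
R5C7 = 3 (sole candidate).
R1C3 = 1: row 1 has {2,3,4,6,7,8,9}; col 3 has {3,4,5,6,7,8,9}; box has {2,3,4,6,7,8,9} → only 1 remains.
R4C2 = 3 (sole candidate).
R4C7 = 8 (sole candidate).
R5C2 = 1 (sole candidate).
R5C3 = 2 (sole candidate).
R1C2 = 5: row 1 has {1,2,3,4,6,7,8,9}; col 2 has {1,2,3,4,6,7,8,9}; box has {1,2,3,4,6,7,8,9} → only 5 remains.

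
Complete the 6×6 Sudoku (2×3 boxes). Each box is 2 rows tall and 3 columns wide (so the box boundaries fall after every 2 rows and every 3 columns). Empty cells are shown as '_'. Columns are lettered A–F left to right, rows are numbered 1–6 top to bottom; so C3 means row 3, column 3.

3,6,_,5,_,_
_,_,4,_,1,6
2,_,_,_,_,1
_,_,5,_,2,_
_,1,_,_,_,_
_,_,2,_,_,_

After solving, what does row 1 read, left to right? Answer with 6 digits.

361542

C1 = 1: row 1 has {3,5,6}; col 3 has {2,4,5}; box has {3,4,6} → only 1 remains.
E1 = 4: row 1 has {1,3,5,6}; col 5 has {1,2}; box has {1,5,6} → only 4 remains.
F1 = 2: row 1 has {1,3,4,5,6}; col 6 has {1,6}; box has {1,4,5,6} → only 2 remains.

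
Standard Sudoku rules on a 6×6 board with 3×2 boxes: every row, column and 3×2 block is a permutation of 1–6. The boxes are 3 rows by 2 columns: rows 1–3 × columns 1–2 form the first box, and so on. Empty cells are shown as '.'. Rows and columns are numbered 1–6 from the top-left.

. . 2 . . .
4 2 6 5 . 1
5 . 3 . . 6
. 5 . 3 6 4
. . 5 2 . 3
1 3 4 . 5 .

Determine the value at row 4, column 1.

row 1, column 6 = 5 (sole candidate).
row 2, column 5 = 3 (sole candidate).
row 3, column 2 = 1 (sole candidate).
row 3, column 4 = 4 (sole candidate).
row 3, column 5 = 2 (sole candidate).
row 4, column 1 = 2: row 4 has {3,4,5,6}; col 1 has {1,4,5}; box has {1,3,5} → only 2 remains.

2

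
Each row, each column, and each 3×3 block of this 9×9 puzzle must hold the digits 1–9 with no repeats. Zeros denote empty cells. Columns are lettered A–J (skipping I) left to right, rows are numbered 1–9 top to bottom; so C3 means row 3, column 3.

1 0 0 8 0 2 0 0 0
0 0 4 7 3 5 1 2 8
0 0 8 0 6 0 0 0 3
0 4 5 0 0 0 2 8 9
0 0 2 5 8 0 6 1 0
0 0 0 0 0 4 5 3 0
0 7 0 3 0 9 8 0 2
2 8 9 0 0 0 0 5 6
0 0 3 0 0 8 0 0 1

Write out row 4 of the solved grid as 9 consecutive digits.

F3 = 1: row 3 has {3,6,8}; col 6 has {2,4,5,8,9}; box has {2,3,5,6,7,8} → only 1 remains.
J6 = 7: row 6 has {3,4,5}; col 9 has {1,2,3,6,8,9}; box has {1,2,3,5,6,8,9} → only 7 remains.
H7 = 4: row 7 has {2,3,7,8,9}; col 8 has {1,2,3,5,8}; box has {1,2,5,6,8} → only 4 remains.
F8 = 7: row 8 has {2,5,6,8,9}; col 6 has {1,2,4,5,8,9}; box has {3,8,9} → only 7 remains.
G8 = 3: row 8 has {2,5,6,7,8,9}; col 7 has {1,2,5,6,8}; box has {1,2,4,5,6,8} → only 3 remains.
F5 = 3: row 5 has {1,2,5,6,8}; col 6 has {1,2,4,5,7,8,9}; box has {4,5,8} → only 3 remains.
J5 = 4: row 5 has {1,2,3,5,6,8}; col 9 has {1,2,3,6,7,8,9}; box has {1,2,3,5,6,7,8,9} → only 4 remains.
J1 = 5: row 1 has {1,2,8}; col 9 has {1,2,3,4,6,7,8,9}; box has {1,2,3,8} → only 5 remains.
F4 = 6: row 4 has {2,4,5,8,9}; col 6 has {1,2,3,4,5,7,8,9}; box has {3,4,5,8} → only 6 remains.
B5 = 9: row 5 has {1,2,3,4,5,6,8}; col 2 has {4,7,8}; box has {2,4,5} → only 9 remains.
B2 = 6: row 2 has {1,2,3,4,5,7,8}; col 2 has {4,7,8,9}; box has {1,4,8} → only 6 remains.
D4 = 1: row 4 has {2,4,5,6,8,9}; col 4 has {3,5,7,8}; box has {3,4,5,6,8} → only 1 remains.
E4 = 7: row 4 has {1,2,4,5,6,8,9}; col 5 has {3,6,8}; box has {1,3,4,5,6,8} → only 7 remains.
A5 = 7: row 5 has {1,2,3,4,5,6,8,9}; col 1 has {1,2}; box has {2,4,5,9} → only 7 remains.
B6 = 1: row 6 has {3,4,5,7}; col 2 has {4,6,7,8,9}; box has {2,4,5,7,9} → only 1 remains.
C6 = 6: row 6 has {1,3,4,5,7}; col 3 has {2,3,4,5,8,9}; box has {1,2,4,5,7,9} → only 6 remains.
C7 = 1: row 7 has {2,3,4,7,8,9}; col 3 has {2,3,4,5,6,8,9}; box has {2,3,7,8,9} → only 1 remains.
E7 = 5: row 7 has {1,2,3,4,7,8,9}; col 5 has {3,6,7,8}; box has {3,7,8,9} → only 5 remains.
D8 = 4: row 8 has {2,3,5,6,7,8,9}; col 4 has {1,3,5,7,8}; box has {3,5,7,8,9} → only 4 remains.
E8 = 1: row 8 has {2,3,4,5,6,7,8,9}; col 5 has {3,5,6,7,8}; box has {3,4,5,7,8,9} → only 1 remains.
B9 = 5: row 9 has {1,3,8}; col 2 has {1,4,6,7,8,9}; box has {1,2,3,7,8,9} → only 5 remains.
E9 = 2: row 9 has {1,3,5,8}; col 5 has {1,3,5,6,7,8}; box has {1,3,4,5,7,8,9} → only 2 remains.
B1 = 3: row 1 has {1,2,5,8}; col 2 has {1,4,5,6,7,8,9}; box has {1,4,6,8} → only 3 remains.
C1 = 7: row 1 has {1,2,3,5,8}; col 3 has {1,2,3,4,5,6,8,9}; box has {1,3,4,6,8} → only 7 remains.
A2 = 9: row 2 has {1,2,3,4,5,6,7,8}; col 1 has {1,2,7}; box has {1,3,4,6,7,8} → only 9 remains.
A3 = 5: row 3 has {1,3,6,8}; col 1 has {1,2,7,9}; box has {1,3,4,6,7,8,9} → only 5 remains.
B3 = 2: row 3 has {1,3,5,6,8}; col 2 has {1,3,4,5,6,7,8,9}; box has {1,3,4,5,6,7,8,9} → only 2 remains.
D3 = 9: row 3 has {1,2,3,5,6,8}; col 4 has {1,3,4,5,7,8}; box has {1,2,3,5,6,7,8} → only 9 remains.
H3 = 7: row 3 has {1,2,3,5,6,8,9}; col 8 has {1,2,3,4,5,8}; box has {1,2,3,5,8} → only 7 remains.
A4 = 3: row 4 has {1,2,4,5,6,7,8,9}; col 1 has {1,2,5,7,9}; box has {1,2,4,5,6,7,9} → only 3 remains.

345176289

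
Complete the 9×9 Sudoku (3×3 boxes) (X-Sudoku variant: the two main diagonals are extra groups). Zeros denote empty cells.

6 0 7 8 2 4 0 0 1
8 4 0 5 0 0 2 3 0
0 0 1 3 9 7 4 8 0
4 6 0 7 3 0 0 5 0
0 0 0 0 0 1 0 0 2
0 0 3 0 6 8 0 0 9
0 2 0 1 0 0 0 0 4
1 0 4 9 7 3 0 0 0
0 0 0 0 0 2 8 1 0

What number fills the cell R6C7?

7

R1C8 = 9: row 1 has {1,2,4,6,7,8}; col 8 has {1,3,5,8}; box has {1,2,3,4,8} → only 9 remains.
R2C3 = 9: row 2 has {2,3,4,5,8}; col 3 has {1,3,4,7}; box has {1,4,6,7,8} → only 9 remains.
R2C5 = 1: row 2 has {2,3,4,5,8,9}; col 5 has {2,3,6,7,9}; box has {2,3,4,5,7,8,9} → only 1 remains.
R2C6 = 6: row 2 has {1,2,3,4,5,8,9}; col 6 has {1,2,3,4,7,8}; box has {1,2,3,4,5,7,8,9} → only 6 remains.
R2C9 = 7: row 2 has {1,2,3,4,5,6,8,9}; col 9 has {1,2,4,9}; box has {1,2,3,4,8,9} → only 7 remains.
R3C2 = 5: row 3 has {1,3,4,7,8,9}; col 2 has {2,4,6}; box has {1,4,6,7,8,9} → only 5 remains.
R3C9 = 6: row 3 has {1,3,4,5,7,8,9}; col 9 has {1,2,4,7,9}; box has {1,2,3,4,7,8,9} → only 6 remains.
R4C6 = 9: row 4 has {3,4,5,6,7}; col 6 has {1,2,3,4,6,7,8}; box has {1,3,6,7,8}; anti-diagonal has {1,3,4} → only 9 remains.
R4C7 = 1: row 4 has {3,4,5,6,7,9}; col 7 has {2,4,8}; box has {2,5,9} → only 1 remains.
R4C9 = 8: row 4 has {1,3,4,5,6,7,9}; col 9 has {1,2,4,6,7,9}; box has {1,2,5,9} → only 8 remains.
R5C4 = 4: row 5 has {1,2}; col 4 has {1,3,5,7,8,9}; box has {1,3,6,7,8,9} → only 4 remains.
R5C5 = 5: row 5 has {1,2,4}; col 5 has {1,2,3,6,7,9}; box has {1,3,4,6,7,8,9}; main diagonal has {1,4,6,7,8}; anti-diagonal has {1,3,4,9} → only 5 remains.
R6C4 = 2: row 6 has {3,6,8,9}; col 4 has {1,3,4,5,7,8,9}; box has {1,3,4,5,6,7,8,9}; anti-diagonal has {1,3,4,5,9} → only 2 remains.
R6C7 = 7: row 6 has {2,3,6,8,9}; col 7 has {1,2,4,8}; box has {1,2,5,8,9} → only 7 remains.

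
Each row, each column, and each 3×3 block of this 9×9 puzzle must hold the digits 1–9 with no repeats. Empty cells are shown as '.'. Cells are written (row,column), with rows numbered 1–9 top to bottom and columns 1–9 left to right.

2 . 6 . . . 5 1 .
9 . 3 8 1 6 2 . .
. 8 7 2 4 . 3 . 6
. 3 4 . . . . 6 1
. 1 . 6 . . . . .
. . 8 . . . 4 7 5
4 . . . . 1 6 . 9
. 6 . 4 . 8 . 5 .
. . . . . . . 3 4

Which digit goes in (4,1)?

5

(1,2) = 4: row 1 has {1,2,5,6}; col 2 has {1,3,6,8}; box has {2,3,6,7,8,9} → only 4 remains.
(2,2) = 5: row 2 has {1,2,3,6,8,9}; col 2 has {1,3,4,6,8}; box has {2,3,4,6,7,8,9} → only 5 remains.
(2,8) = 4: row 2 has {1,2,3,5,6,8,9}; col 8 has {1,3,5,6,7}; box has {1,2,3,5,6} → only 4 remains.
(2,9) = 7: row 2 has {1,2,3,4,5,6,8,9}; col 9 has {1,4,5,6,9}; box has {1,2,3,4,5,6} → only 7 remains.
(3,1) = 1: row 3 has {2,3,4,6,7,8}; col 1 has {2,4,9}; box has {2,3,4,5,6,7,8,9} → only 1 remains.
(3,8) = 9: row 3 has {1,2,3,4,6,7,8}; col 8 has {1,3,4,5,6,7}; box has {1,2,3,4,5,6,7} → only 9 remains.
(6,1) = 6: row 6 has {4,5,7,8}; col 1 has {1,2,4,9}; box has {1,3,4,8} → only 6 remains.
(8,9) = 2: row 8 has {4,5,6,8}; col 9 has {1,4,5,6,7,9}; box has {3,4,5,6,9} → only 2 remains.
(1,9) = 8: row 1 has {1,2,4,5,6}; col 9 has {1,2,4,5,6,7,9}; box has {1,2,3,4,5,6,7,9} → only 8 remains.
(3,6) = 5: row 3 has {1,2,3,4,6,7,8,9}; col 6 has {1,6,8}; box has {1,2,4,6,8} → only 5 remains.
(5,9) = 3: row 5 has {1,6}; col 9 has {1,2,4,5,6,7,8,9}; box has {1,4,5,6,7} → only 3 remains.
(7,8) = 8: row 7 has {1,4,6,9}; col 8 has {1,3,4,5,6,7,9}; box has {2,3,4,5,6,9} → only 8 remains.
(5,8) = 2: row 5 has {1,3,6}; col 8 has {1,3,4,5,6,7,8,9}; box has {1,3,4,5,6,7} → only 2 remains.
(5,6) = 4: in row 5, 4 can only go here (every other open cell in that row sees a 4).
(6,4) = 1: in row 6, 1 can only go here (every other open cell in that row sees a 1).
(9,5) = 6: in row 9, 6 can only go here (every other open cell in that row sees a 6).
(9,1) = 8: in row 9, 8 can only go here (every other open cell in that row sees an 8).
(8,1) = 3: in column 1, 3 can only go here (every other open cell in that column sees a 3).
(6,2) = 2: in box 4, 2 can only go here (every other open cell in that box sees a 2).
(7,2) = 7: row 7 has {1,4,6,8,9}; col 2 has {1,2,3,4,5,6,8}; box has {3,4,6,8} → only 7 remains.
(9,2) = 9: row 9 has {3,4,6,8}; col 2 has {1,2,3,4,5,6,7,8}; box has {3,4,6,7,8} → only 9 remains.
(8,3) = 1: row 8 has {2,3,4,5,6,8}; col 3 has {3,4,6,7,8}; box has {3,4,6,7,8,9} → only 1 remains.
(8,7) = 7: row 8 has {1,2,3,4,5,6,8}; col 7 has {2,3,4,5,6}; box has {2,3,4,5,6,8,9} → only 7 remains.
(9,7) = 1: row 9 has {3,4,6,8,9}; col 7 has {2,3,4,5,6,7}; box has {2,3,4,5,6,7,8,9} → only 1 remains.
(8,5) = 9: row 8 has {1,2,3,4,5,6,7,8}; col 5 has {1,4,6}; box has {1,4,6,8} → only 9 remains.
(6,5) = 3: row 6 has {1,2,4,5,6,7,8}; col 5 has {1,4,6,9}; box has {1,4,6} → only 3 remains.
(6,6) = 9: row 6 has {1,2,3,4,5,6,7,8}; col 6 has {1,4,5,6,8}; box has {1,3,4,6} → only 9 remains.
(1,5) = 7: row 1 has {1,2,4,5,6,8}; col 5 has {1,3,4,6,9}; box has {1,2,4,5,6,8} → only 7 remains.
(1,6) = 3: row 1 has {1,2,4,5,6,7,8}; col 6 has {1,4,5,6,8,9}; box has {1,2,4,5,6,7,8} → only 3 remains.
(1,4) = 9: row 1 has {1,2,3,4,5,6,7,8}; col 4 has {1,2,4,6,8}; box has {1,2,3,4,5,6,7,8} → only 9 remains.
(4,7) = 9: in row 4, 9 can only go here (every other open cell in that row sees a 9).
(5,7) = 8: row 5 has {1,2,3,4,6}; col 7 has {1,2,3,4,5,6,7,9}; box has {1,2,3,4,5,6,7,9} → only 8 remains.
(5,5) = 5: row 5 has {1,2,3,4,6,8}; col 5 has {1,3,4,6,7,9}; box has {1,3,4,6,9} → only 5 remains.
(7,5) = 2: row 7 has {1,4,6,7,8,9}; col 5 has {1,3,4,5,6,7,9}; box has {1,4,6,8,9} → only 2 remains.
(9,6) = 7: row 9 has {1,3,4,6,8,9}; col 6 has {1,3,4,5,6,8,9}; box has {1,2,4,6,8,9} → only 7 remains.
(4,4) = 7: row 4 has {1,3,4,6,9}; col 4 has {1,2,4,6,8,9}; box has {1,3,4,5,6,9} → only 7 remains.
(4,5) = 8: row 4 has {1,3,4,6,7,9}; col 5 has {1,2,3,4,5,6,7,9}; box has {1,3,4,5,6,7,9} → only 8 remains.
(4,6) = 2: row 4 has {1,3,4,6,7,8,9}; col 6 has {1,3,4,5,6,7,8,9}; box has {1,3,4,5,6,7,8,9} → only 2 remains.
(5,1) = 7: row 5 has {1,2,3,4,5,6,8}; col 1 has {1,2,3,4,6,8,9}; box has {1,2,3,4,6,8} → only 7 remains.
(5,3) = 9: row 5 has {1,2,3,4,5,6,7,8}; col 3 has {1,3,4,6,7,8}; box has {1,2,3,4,6,7,8} → only 9 remains.
(7,3) = 5: row 7 has {1,2,4,6,7,8,9}; col 3 has {1,3,4,6,7,8,9}; box has {1,3,4,6,7,8,9} → only 5 remains.
(7,4) = 3: row 7 has {1,2,4,5,6,7,8,9}; col 4 has {1,2,4,6,7,8,9}; box has {1,2,4,6,7,8,9} → only 3 remains.
(9,3) = 2: row 9 has {1,3,4,6,7,8,9}; col 3 has {1,3,4,5,6,7,8,9}; box has {1,3,4,5,6,7,8,9} → only 2 remains.
(9,4) = 5: row 9 has {1,2,3,4,6,7,8,9}; col 4 has {1,2,3,4,6,7,8,9}; box has {1,2,3,4,6,7,8,9} → only 5 remains.
(4,1) = 5: row 4 has {1,2,3,4,6,7,8,9}; col 1 has {1,2,3,4,6,7,8,9}; box has {1,2,3,4,6,7,8,9} → only 5 remains.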